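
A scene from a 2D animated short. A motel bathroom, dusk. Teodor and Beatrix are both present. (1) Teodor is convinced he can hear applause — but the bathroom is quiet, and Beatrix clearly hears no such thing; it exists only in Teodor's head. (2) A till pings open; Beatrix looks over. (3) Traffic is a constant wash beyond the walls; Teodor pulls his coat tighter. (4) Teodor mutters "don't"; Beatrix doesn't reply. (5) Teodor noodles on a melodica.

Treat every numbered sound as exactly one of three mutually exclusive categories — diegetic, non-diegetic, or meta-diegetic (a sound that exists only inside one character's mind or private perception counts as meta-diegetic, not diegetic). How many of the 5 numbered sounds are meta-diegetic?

1

Sound (1): the sound is imagined by Teodor; nothing in the story world is producing it and Beatrix can't hear it, so meta-diegetic.
(2) a till is a real object/event in the scene's world → diegetic.
Sound (3): traffic is part of the location's real environment, so diegetic.
Sound (4): on-screen dialogue — Teodor speaks and Beatrix is there to hear, so diegetic.
Sound (5): the instrument and the performer are both in the scene, so diegetic.
Meta-diegetic: (1) — that's 1.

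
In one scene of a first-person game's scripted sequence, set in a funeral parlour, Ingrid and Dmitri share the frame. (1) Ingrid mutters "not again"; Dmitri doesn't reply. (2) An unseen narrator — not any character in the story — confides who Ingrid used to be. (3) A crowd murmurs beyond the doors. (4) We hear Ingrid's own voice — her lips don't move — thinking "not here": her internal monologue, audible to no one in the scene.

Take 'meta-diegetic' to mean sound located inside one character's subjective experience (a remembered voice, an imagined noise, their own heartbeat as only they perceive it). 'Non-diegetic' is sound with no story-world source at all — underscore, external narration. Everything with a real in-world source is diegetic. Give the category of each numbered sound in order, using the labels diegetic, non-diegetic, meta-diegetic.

(1) is diegetic: spoken by a character present in the story world.
(2) is non-diegetic: external voice-over — not a character, not heard by anyone in the scene.
(3) ambient/room sound belonging to the story's physical space → diegetic.
(4) is meta-diegetic: internal monologue — inside Ingrid's mind, not spoken into the scene.

diegetic, non-diegetic, diegetic, meta-diegetic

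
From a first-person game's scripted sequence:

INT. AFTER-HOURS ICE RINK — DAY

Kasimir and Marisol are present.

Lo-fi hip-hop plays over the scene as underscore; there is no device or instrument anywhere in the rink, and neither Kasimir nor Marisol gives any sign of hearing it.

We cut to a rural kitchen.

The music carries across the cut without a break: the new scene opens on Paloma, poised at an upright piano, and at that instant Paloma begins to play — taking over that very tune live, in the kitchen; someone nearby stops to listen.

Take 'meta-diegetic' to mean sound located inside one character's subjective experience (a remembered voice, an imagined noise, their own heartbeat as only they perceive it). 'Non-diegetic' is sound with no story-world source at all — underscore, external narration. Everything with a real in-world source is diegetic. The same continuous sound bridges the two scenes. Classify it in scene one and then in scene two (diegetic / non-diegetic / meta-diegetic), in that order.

non-diegetic, diegetic

Scene one: there's no in-world source anywhere and no character hears it — underscore for the audience only → non-diegetic.
Scene two: from the moment Paloma starts playing, the tune is being performed on an upright piano inside the story world and another character hears it → diegetic.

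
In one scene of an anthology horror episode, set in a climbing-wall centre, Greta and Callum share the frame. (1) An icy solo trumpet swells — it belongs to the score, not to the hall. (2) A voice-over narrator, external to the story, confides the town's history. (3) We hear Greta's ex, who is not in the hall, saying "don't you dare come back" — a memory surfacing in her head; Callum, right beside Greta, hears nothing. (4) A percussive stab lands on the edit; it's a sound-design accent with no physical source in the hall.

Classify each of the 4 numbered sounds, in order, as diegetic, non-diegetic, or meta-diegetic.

non-diegetic, non-diegetic, meta-diegetic, non-diegetic

(1) is non-diegetic: it has no source in the story world and no character can hear it — it's underscore.
(2) is non-diegetic: the narrator exists outside the story world, addressing only the audience.
Sound (3): the voice is a memory playing only inside Greta's mind; Callum can't hear it, so meta-diegetic.
(4) an editorial stinger — it belongs to the cut, not the story world → non-diegetic.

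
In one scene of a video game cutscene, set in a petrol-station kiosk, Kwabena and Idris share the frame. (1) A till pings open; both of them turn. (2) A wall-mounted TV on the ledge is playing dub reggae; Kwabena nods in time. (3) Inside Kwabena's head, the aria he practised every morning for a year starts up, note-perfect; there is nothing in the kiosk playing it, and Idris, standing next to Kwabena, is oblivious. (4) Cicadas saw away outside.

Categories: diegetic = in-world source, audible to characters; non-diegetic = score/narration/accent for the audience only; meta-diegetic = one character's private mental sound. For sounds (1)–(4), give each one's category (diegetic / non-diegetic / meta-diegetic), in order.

diegetic, diegetic, meta-diegetic, diegetic

Sound (1): an in-world source (a till); characters could hear it, so diegetic.
Sound (2): source music from a wall-mounted TV, which exists in the story world, so diegetic.
(3) the music is a memory playing inside Kwabena's mind alone; no real-world source, Idris can't hear it → meta-diegetic.
Sound (4): cicadas is part of the location's real environment, so diegetic.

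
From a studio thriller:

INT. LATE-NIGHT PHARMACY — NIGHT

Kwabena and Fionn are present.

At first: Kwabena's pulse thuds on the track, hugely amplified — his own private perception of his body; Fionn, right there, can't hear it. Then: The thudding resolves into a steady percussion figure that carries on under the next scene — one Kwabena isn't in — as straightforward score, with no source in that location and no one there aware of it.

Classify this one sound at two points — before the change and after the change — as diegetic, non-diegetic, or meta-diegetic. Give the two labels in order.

Before the change: it's Kwabena's subjective body sound, inaudible to Fionn → meta-diegetic.
After the change: detached from Kwabena and playing as sourceless score over a scene he isn't in — for the audience only → non-diegetic.

meta-diegetic, non-diegetic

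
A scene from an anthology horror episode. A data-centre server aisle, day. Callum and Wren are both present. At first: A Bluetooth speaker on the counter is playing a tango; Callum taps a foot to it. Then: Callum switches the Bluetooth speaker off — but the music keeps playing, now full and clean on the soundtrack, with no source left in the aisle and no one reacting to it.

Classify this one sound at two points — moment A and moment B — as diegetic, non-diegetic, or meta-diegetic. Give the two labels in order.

Moment A: a Bluetooth speaker is a real in-scene source and Callum reacts to it → diegetic.
Moment B: there is no longer any in-world source and no one can hear it — it has become underscore → non-diegetic.

diegetic, non-diegetic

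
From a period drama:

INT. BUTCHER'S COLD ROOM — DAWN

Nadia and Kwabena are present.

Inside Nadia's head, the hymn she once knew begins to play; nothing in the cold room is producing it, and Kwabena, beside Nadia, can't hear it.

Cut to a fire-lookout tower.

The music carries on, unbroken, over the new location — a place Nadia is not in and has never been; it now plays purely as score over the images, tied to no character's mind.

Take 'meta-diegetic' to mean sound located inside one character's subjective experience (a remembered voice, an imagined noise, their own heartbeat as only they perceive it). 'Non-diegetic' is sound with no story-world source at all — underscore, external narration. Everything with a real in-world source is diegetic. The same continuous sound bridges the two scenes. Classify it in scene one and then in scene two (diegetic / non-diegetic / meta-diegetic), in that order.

meta-diegetic, non-diegetic

Scene one: the music exists only inside Nadia's mind; Kwabena can't hear it → meta-diegetic.
Scene two: it's detached from Nadia entirely and plays over unrelated images with no in-world source — conventional underscore → non-diegetic.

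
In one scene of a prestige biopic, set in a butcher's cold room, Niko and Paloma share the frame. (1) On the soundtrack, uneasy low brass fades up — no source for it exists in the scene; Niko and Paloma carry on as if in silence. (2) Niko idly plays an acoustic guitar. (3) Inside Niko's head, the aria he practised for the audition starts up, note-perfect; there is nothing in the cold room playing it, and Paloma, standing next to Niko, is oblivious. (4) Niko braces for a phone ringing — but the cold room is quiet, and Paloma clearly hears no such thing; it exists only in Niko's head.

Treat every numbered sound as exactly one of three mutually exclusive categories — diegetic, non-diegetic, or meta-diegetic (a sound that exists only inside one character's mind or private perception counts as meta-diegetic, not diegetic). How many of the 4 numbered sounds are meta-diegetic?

2

(1) it has no source in the story world and no character can hear it — it's underscore → non-diegetic.
(2) is diegetic: a character is playing an acoustic guitar on screen.
(3) is meta-diegetic: it lives in Niko's subjectivity, not in the cold room.
Sound (4): subjective to Niko: the cold room is silent and Paloma hears nothing, so meta-diegetic.
So 2 of the 4 are meta-diegetic: (3), (4).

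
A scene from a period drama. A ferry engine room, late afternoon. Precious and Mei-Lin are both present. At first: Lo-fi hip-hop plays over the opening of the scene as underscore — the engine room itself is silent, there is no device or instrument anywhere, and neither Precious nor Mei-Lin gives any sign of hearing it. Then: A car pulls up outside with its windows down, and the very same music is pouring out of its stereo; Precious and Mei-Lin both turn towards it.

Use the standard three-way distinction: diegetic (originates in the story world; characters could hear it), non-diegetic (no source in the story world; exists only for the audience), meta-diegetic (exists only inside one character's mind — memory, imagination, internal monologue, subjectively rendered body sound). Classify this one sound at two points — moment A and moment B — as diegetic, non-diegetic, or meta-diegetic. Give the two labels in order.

non-diegetic, diegetic

Moment A: no in-world source exists and no character can hear it — underscore → non-diegetic.
Moment B: the car stereo is now a real source in the story world and the characters hear it → diegetic.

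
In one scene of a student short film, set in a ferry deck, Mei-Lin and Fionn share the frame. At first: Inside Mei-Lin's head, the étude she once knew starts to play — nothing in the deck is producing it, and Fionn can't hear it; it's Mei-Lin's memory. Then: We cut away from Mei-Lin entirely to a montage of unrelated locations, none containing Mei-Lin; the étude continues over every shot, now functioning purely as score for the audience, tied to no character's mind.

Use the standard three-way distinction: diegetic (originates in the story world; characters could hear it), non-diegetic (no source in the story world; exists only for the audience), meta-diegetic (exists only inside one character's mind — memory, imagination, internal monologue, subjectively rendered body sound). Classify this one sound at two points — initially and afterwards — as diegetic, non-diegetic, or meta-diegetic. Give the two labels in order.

Initially: the music lives inside Mei-Lin's mind alone; Fionn can't hear it → meta-diegetic.
Afterwards: once it plays over shots Mei-Lin isn't in, detached from any character's subjectivity, it's conventional underscore → non-diegetic.

meta-diegetic, non-diegetic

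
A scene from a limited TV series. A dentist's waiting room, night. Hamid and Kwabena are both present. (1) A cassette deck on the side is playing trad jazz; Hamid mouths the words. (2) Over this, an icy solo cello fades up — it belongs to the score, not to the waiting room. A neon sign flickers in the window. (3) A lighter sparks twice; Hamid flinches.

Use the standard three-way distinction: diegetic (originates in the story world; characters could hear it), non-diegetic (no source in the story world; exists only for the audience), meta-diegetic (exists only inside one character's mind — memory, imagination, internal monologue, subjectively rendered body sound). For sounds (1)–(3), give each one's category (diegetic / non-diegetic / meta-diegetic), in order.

diegetic, non-diegetic, diegetic

(1) is diegetic: the music comes from an on-screen device that Hamid responds to.
Sound (2): score with no on-screen or off-screen source; it exists for the audience alone, so non-diegetic.
Sound (3): an in-world source (a lighter); characters could hear it, so diegetic.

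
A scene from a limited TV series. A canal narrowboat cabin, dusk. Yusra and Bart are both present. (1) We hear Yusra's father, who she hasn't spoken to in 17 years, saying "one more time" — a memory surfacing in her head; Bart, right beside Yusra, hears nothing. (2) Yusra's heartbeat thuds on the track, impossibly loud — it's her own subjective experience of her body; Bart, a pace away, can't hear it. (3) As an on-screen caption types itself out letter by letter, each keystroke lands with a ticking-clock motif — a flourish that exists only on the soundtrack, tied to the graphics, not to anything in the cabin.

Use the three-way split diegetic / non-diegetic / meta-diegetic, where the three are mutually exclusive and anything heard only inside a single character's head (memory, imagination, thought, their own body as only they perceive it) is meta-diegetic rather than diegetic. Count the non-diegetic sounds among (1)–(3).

1

Sound (1): it's Yusra's recollection rendered as sound; the other character can't hear it, so meta-diegetic.
(2) is meta-diegetic: a subjective body sound — Yusra's private perception, inaudible to Bart.
(3) is non-diegetic: the caption isn't part of the story world, so neither is the sound tied to it.
So 1 of the 3 is non-diegetic: (3).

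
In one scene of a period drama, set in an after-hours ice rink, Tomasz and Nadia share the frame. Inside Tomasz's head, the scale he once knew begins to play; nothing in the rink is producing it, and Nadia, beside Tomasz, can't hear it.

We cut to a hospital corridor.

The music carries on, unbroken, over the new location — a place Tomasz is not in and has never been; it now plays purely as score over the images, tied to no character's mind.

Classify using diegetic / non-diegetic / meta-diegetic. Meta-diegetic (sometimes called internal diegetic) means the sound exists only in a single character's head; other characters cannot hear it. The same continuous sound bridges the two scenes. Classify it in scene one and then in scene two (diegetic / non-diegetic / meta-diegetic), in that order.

Scene one: the music exists only inside Tomasz's mind; Nadia can't hear it → meta-diegetic.
Scene two: it's detached from Tomasz entirely and plays over unrelated images with no in-world source — conventional underscore → non-diegetic.

meta-diegetic, non-diegetic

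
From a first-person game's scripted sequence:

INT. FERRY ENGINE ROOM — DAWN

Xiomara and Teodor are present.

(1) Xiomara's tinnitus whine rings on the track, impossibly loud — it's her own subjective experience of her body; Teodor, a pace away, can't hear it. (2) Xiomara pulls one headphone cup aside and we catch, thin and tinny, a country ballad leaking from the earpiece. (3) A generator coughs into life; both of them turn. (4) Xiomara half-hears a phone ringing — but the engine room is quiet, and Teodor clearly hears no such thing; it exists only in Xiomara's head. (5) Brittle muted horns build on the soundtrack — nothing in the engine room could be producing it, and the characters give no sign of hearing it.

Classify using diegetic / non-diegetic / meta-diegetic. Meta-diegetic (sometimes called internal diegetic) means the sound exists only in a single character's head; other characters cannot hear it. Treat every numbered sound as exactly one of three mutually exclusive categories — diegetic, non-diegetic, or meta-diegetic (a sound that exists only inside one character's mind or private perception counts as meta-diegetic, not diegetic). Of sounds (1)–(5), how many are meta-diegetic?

2

Sound (1): a subjective body sound — Xiomara's private perception, inaudible to Teodor, so meta-diegetic.
(2) the earpiece is a real device on Xiomara's head — source music → diegetic.
(3) is diegetic: the sound comes from a generator physically present in the location.
(4) is meta-diegetic: Xiomara alone 'hears' it — an imagined sound, not present in the space.
(5) is non-diegetic: score with no on-screen or off-screen source; it exists for the audience alone.
So 2 of the 5 are meta-diegetic: (1), (4).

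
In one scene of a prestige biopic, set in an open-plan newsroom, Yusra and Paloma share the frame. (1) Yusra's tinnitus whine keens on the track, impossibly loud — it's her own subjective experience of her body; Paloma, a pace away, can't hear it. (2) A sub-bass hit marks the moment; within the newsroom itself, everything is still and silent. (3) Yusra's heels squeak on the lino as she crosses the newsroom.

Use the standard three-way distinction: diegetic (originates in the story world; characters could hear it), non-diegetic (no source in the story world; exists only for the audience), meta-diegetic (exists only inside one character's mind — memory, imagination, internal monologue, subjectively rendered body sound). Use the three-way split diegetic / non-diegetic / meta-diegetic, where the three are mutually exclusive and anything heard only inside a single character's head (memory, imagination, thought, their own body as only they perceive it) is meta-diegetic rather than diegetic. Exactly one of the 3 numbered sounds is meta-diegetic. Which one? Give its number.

1

(1) is meta-diegetic: point-of-audition from inside Yusra's body; not a sound in the room.
(2) it's a sound-design accent with no in-world source; no one in the scene can hear it → non-diegetic.
Sound (3): a character's body making contact with the set — an in-world sound, so diegetic.
Only (1) is meta-diegetic.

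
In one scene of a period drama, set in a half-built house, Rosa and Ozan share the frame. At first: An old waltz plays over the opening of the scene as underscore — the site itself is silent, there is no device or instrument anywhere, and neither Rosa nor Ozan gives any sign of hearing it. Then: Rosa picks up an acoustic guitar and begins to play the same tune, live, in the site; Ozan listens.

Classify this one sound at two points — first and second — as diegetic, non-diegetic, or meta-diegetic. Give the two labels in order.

non-diegetic, diegetic

First: no in-world source exists and no character can hear it — underscore → non-diegetic.
Second: an acoustic guitar is now a real source in the story world and the characters hear it → diegetic.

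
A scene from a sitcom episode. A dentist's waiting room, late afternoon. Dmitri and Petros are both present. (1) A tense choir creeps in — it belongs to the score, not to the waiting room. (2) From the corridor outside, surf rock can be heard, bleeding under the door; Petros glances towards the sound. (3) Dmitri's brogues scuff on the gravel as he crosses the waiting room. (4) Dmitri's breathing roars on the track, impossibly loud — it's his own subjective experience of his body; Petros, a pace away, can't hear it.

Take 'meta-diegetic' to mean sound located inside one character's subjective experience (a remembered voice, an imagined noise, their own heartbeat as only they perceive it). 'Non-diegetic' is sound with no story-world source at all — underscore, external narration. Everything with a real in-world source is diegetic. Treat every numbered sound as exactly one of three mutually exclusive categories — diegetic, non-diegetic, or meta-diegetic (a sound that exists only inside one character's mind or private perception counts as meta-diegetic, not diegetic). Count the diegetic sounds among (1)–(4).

(1) is non-diegetic: it has no source in the story world and no character can hear it — it's underscore.
(2) off-screen diegetic: the source is out of frame but still in the story's space → diegetic.
Sound (3): it's the physical sound of Dmitri moving in the space, so diegetic.
Sound (4): point-of-audition from inside Dmitri's body; not a sound in the room, so meta-diegetic.
So 2 of the 4 are diegetic: (2), (3).

2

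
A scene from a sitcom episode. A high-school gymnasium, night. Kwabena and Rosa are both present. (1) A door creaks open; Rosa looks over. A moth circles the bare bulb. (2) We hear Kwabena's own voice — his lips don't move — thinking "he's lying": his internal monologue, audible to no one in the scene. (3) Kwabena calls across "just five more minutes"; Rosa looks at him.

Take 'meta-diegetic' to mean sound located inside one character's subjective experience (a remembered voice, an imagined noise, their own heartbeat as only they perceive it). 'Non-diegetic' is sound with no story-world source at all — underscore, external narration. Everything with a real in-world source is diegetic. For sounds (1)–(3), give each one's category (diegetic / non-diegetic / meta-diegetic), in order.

diegetic, meta-diegetic, diegetic

(1) a door is a real object/event in the scene's world → diegetic.
Sound (2): internal monologue — inside Kwabena's mind, not spoken into the scene, so meta-diegetic.
Sound (3): spoken by a character present in the story world, so diegetic.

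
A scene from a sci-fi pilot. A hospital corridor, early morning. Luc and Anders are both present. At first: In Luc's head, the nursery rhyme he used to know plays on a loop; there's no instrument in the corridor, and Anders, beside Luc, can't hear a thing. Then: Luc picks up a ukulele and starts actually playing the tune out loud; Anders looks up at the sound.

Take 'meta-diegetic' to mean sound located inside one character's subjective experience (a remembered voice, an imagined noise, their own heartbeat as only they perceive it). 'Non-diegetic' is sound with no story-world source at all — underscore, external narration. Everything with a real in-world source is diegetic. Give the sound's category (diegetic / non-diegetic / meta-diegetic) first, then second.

meta-diegetic, diegetic

First: the tune exists only as Luc's private memory; Anders can't hear it → meta-diegetic.
Second: Luc is now producing it live on a ukulele, in the room, and Anders hears it → diegetic.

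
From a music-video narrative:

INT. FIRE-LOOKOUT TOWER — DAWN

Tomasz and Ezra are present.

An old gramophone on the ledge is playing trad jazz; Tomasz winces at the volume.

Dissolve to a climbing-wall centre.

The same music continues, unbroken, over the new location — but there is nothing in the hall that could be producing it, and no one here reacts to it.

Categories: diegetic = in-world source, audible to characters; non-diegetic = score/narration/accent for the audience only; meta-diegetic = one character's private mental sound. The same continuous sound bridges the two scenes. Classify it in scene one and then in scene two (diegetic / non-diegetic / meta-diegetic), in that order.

Scene one: an old gramophone is an on-screen source and Tomasz reacts to it → diegetic.
Scene two: there is no source in the hall and no one hears it — it's now underscore → non-diegetic.

diegetic, non-diegetic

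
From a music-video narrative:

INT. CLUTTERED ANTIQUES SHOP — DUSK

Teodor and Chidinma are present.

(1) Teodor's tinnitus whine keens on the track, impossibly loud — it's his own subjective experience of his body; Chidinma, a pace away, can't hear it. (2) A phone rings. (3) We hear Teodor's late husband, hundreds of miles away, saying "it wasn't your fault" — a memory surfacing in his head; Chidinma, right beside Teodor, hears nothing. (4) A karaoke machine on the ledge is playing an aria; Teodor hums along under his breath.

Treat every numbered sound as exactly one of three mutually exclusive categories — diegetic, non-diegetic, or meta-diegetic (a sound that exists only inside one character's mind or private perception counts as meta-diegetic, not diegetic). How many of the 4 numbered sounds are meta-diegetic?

2

(1) is meta-diegetic: it's Teodor's internal bodily sensation rendered as sound; only Teodor 'hears' it.
(2) is diegetic: the sound comes from a phone physically present in the location.
(3) is meta-diegetic: a remembered line, private to Teodor — not present in the room, not audible to Chidinma.
(4) a karaoke machine is a physical source in the scene and Teodor reacts to it → diegetic.
Meta-diegetic: (1), (3) — that's 2.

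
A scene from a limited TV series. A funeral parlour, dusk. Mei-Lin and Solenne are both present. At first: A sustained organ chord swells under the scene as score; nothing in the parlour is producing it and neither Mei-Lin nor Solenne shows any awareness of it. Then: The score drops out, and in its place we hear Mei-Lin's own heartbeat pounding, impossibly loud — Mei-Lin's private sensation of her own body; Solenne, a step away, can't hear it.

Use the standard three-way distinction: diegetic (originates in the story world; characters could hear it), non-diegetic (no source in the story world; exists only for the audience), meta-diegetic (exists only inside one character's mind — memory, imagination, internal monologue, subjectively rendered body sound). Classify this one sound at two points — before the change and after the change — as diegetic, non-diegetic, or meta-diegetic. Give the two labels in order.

non-diegetic, meta-diegetic

Before the change: underscore with no in-world source, inaudible to the characters → non-diegetic.
After the change: the body sound is Mei-Lin's subjective perception alone — Solenne can't hear it → meta-diegetic.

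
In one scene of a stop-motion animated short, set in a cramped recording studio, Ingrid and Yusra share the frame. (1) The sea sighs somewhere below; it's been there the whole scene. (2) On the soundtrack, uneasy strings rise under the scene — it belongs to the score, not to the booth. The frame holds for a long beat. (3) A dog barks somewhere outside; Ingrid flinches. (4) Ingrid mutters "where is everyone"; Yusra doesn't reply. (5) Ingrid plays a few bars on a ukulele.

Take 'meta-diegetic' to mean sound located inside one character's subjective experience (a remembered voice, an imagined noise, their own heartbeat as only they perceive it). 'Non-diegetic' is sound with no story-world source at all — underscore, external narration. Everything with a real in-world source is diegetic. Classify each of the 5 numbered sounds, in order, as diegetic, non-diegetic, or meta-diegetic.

(1) the sea is part of the location's real environment → diegetic.
Sound (2): score with no on-screen or off-screen source; it exists for the audience alone, so non-diegetic.
(3) an in-world source (a dog); characters could hear it → diegetic.
(4) is diegetic: Ingrid is a character speaking aloud in the scene.
Sound (5): the instrument and the performer are both in the scene, so diegetic.

diegetic, non-diegetic, diegetic, diegetic, diegetic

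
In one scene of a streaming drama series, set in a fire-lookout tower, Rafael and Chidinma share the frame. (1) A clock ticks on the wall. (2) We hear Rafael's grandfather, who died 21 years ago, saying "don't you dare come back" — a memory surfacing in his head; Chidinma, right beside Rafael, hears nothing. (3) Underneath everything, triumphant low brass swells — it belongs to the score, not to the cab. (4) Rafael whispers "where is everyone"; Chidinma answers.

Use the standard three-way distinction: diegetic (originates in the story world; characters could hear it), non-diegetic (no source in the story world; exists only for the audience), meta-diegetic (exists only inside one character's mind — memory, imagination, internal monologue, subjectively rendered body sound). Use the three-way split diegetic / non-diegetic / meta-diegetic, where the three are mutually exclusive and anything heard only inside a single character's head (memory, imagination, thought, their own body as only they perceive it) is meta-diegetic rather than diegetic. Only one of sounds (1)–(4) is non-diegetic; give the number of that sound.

3

(1) is diegetic: the sound comes from a clock physically present in the location.
Sound (2): a remembered line, private to Rafael — not present in the room, not audible to Chidinma, so meta-diegetic.
(3) is non-diegetic: it has no source in the story world and no character can hear it — it's underscore.
Sound (4): Rafael is a character speaking aloud in the scene, so diegetic.
Only (3) is non-diegetic.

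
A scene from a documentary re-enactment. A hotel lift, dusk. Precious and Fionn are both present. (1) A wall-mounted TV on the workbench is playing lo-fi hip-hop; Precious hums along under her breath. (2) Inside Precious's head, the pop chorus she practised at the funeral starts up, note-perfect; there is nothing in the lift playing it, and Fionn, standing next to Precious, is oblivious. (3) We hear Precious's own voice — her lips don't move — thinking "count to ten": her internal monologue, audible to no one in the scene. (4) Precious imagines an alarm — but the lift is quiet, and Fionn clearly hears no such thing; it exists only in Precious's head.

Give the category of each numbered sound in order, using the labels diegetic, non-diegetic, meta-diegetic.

diegetic, meta-diegetic, meta-diegetic, meta-diegetic

(1) the music comes from an on-screen device that Precious responds to → diegetic.
Sound (2): it lives in Precious's subjectivity, not in the lift, so meta-diegetic.
(3) is meta-diegetic: Precious's thought-voice: a private mental sound no other character can hear.
(4) the sound is imagined by Precious; nothing in the story world is producing it and Fionn can't hear it → meta-diegetic.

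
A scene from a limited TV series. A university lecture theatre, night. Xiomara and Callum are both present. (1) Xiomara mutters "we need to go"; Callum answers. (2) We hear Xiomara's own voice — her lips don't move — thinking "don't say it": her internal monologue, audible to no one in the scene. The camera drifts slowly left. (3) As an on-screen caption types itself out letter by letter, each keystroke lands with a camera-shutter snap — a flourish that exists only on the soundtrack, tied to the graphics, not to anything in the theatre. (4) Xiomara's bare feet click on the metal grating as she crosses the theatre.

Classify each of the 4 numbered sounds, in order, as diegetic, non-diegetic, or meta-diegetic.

diegetic, meta-diegetic, non-diegetic, diegetic

(1) is diegetic: on-screen dialogue — Xiomara speaks and Callum is there to hear.
(2) is meta-diegetic: it's Xiomara's unspoken thought, heard only by the audience via her subjectivity.
(3) is non-diegetic: it accompanies on-screen graphics, not anything inside the story world.
(4) a character's body making contact with the set — an in-world sound → diegetic.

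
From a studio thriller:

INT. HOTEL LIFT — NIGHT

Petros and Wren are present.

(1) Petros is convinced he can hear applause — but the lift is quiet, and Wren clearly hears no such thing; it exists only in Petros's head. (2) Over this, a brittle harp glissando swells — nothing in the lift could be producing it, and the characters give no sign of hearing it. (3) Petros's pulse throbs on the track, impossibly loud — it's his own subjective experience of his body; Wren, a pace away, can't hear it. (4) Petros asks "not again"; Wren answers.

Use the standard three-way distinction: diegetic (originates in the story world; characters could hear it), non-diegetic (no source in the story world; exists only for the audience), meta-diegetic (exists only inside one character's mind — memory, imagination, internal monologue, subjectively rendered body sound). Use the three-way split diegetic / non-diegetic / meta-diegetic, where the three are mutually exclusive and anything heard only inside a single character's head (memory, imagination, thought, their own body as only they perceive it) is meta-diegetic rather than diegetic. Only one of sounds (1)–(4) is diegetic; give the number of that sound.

4

(1) is meta-diegetic: the sound is imagined by Petros; nothing in the story world is producing it and Wren can't hear it.
(2) is non-diegetic: it has no source in the story world and no character can hear it — it's underscore.
(3) a subjective body sound — Petros's private perception, inaudible to Wren → meta-diegetic.
Sound (4): on-screen dialogue — Petros speaks and Wren is there to hear, so diegetic.
Only (4) is diegetic.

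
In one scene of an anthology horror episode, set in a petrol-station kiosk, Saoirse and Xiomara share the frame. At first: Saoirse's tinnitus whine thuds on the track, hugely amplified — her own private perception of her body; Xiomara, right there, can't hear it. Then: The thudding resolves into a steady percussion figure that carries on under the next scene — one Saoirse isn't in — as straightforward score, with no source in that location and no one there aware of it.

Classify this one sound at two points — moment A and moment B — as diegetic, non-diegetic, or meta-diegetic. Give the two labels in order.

Moment A: it's Saoirse's subjective body sound, inaudible to Xiomara → meta-diegetic.
Moment B: detached from Saoirse and playing as sourceless score over a scene she isn't in — for the audience only → non-diegetic.

meta-diegetic, non-diegetic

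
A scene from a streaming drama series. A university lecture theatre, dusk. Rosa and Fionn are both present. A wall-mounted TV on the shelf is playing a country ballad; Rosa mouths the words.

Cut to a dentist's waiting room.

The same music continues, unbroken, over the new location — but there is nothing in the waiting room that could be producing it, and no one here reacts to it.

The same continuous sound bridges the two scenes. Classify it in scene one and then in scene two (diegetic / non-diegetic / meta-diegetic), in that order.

diegetic, non-diegetic

Scene one: a wall-mounted TV is an on-screen source and Rosa reacts to it → diegetic.
Scene two: there is no source in the waiting room and no one hears it — it's now underscore → non-diegetic.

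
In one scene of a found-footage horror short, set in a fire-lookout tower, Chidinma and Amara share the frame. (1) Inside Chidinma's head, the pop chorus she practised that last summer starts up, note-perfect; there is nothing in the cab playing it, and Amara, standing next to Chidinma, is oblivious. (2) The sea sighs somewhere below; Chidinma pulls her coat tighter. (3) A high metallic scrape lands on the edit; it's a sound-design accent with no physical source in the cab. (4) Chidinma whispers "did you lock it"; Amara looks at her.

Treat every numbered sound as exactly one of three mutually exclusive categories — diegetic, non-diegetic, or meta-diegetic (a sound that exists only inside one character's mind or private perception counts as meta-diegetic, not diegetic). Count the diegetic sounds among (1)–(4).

2

Sound (1): the music is a memory playing inside Chidinma's mind alone; no real-world source, Amara can't hear it, so meta-diegetic.
Sound (2): it's the actual ambient sound of the location, so diegetic.
Sound (3): it's a sound-design accent with no in-world source; no one in the scene can hear it, so non-diegetic.
Sound (4): spoken by a character present in the story world, so diegetic.
So 2 of the 4 are diegetic: (2), (4).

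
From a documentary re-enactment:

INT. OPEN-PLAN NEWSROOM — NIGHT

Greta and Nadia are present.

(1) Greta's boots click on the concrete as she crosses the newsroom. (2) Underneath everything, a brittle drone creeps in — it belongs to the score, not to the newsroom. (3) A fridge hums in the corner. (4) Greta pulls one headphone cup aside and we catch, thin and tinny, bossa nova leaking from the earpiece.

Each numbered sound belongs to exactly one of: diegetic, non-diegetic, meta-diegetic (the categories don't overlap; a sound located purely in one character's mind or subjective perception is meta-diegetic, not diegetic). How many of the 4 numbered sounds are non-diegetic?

1

Sound (1): Greta's footsteps are produced in the story world, so diegetic.
Sound (2): it has no source in the story world and no character can hear it — it's underscore, so non-diegetic.
(3) is diegetic: a fridge is part of the location's real environment.
Sound (4): the earpiece is a real device on Greta's head — source music, so diegetic.
Non-diegetic: (2) — that's 1.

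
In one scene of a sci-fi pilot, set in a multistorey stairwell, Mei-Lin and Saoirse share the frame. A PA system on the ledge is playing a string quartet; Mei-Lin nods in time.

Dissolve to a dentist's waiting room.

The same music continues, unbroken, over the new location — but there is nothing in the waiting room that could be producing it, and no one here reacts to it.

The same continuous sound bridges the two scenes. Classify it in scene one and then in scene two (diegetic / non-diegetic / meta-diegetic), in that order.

diegetic, non-diegetic

Scene one: a PA system is an on-screen source and Mei-Lin reacts to it → diegetic.
Scene two: there is no source in the waiting room and no one hears it — it's now underscore → non-diegetic.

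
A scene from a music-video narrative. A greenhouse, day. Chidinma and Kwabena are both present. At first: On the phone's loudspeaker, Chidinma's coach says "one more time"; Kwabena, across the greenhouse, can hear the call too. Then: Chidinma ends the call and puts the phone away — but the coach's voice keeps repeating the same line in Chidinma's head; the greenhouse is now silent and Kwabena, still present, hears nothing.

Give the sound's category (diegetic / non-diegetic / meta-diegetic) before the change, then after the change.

diegetic, meta-diegetic

Before the change: the loudspeaker is an in-world source; both Chidinma and Kwabena hear the call → diegetic.
After the change: with the phone off, the voice continues only as Chidinma's private mental replay — Kwabena can't hear it → meta-diegetic.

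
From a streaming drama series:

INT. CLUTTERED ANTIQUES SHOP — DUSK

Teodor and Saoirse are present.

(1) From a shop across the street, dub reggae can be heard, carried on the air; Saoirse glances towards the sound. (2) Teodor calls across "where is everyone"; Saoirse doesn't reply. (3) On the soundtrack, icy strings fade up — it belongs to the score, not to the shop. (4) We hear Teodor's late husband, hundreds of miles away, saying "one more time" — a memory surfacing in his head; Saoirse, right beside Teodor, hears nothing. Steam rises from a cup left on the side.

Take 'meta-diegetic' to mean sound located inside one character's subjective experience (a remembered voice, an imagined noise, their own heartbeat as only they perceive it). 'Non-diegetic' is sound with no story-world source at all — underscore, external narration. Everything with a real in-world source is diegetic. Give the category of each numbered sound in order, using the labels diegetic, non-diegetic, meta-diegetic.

(1) is diegetic: off-screen diegetic: the source is out of frame but still in the story's space.
(2) spoken by a character present in the story world → diegetic.
(3) is non-diegetic: nothing in the shop produces it and the characters don't hear it — pure soundtrack.
(4) a remembered line, private to Teodor — not present in the room, not audible to Saoirse → meta-diegetic.

diegetic, diegetic, non-diegetic, meta-diegetic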